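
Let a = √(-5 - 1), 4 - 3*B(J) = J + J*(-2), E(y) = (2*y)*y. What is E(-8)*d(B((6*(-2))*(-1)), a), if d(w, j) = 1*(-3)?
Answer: -384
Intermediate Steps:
E(y) = 2*y²
B(J) = 4/3 + J/3 (B(J) = 4/3 - (J + J*(-2))/3 = 4/3 - (J - 2*J)/3 = 4/3 - (-1)*J/3 = 4/3 + J/3)
a = I*√6 (a = √(-6) = I*√6 ≈ 2.4495*I)
d(w, j) = -3
E(-8)*d(B((6*(-2))*(-1)), a) = (2*(-8)²)*(-3) = (2*64)*(-3) = 128*(-3) = -384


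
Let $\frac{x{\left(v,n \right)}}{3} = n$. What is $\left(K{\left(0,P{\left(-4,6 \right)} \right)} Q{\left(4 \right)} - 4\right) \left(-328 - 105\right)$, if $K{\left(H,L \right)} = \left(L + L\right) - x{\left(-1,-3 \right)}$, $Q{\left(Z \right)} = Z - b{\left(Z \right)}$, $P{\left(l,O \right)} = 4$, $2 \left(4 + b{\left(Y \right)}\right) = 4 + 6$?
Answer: $-20351$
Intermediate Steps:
$x{\left(v,n \right)} = 3 n$
$b{\left(Y \right)} = 1$ ($b{\left(Y \right)} = -4 + \frac{4 + 6}{2} = -4 + \frac{1}{2} \cdot 10 = -4 + 5 = 1$)
$Q{\left(Z \right)} = -1 + Z$ ($Q{\left(Z \right)} = Z - 1 = -1 + Z$)
$K{\left(H,L \right)} = 9 + 2 L$ ($K{\left(H,L \right)} = \left(L + L\right) - 3 \left(-3\right) = 2 L - -9 = 2 L + 9 = 9 + 2 L$)
$\left(K{\left(0,P{\left(-4,6 \right)} \right)} Q{\left(4 \right)} - 4\right) \left(-328 - 105\right) = \left(\left(9 + 2 \cdot 4\right) \left(-1 + 4\right) - 4\right) \left(-328 - 105\right) = \left(\left(9 + 8\right) 3 - 4\right) \left(-433\right) = \left(17 \cdot 3 - 4\right) \left(-433\right) = \left(51 - 4\right) \left(-433\right) = 47 \left(-433\right) = -20351$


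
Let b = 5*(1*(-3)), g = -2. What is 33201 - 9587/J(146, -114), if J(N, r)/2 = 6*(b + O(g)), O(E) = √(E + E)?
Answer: 30460051/916 + 9587*I/1374 ≈ 33253.0 + 6.9774*I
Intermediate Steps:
O(E) = √2*√E (O(E) = √(2*E) = √2*√E)
b = -15 (b = 5*(-3) = -15)
J(N, r) = -180 + 24*I (J(N, r) = 2*(6*(-15 + √2*√(-2))) = 2*(6*(-15 + √2*(I*√2))) = 2*(6*(-15 + 2*I)) = 2*(-90 + 12*I) = -180 + 24*I)
33201 - 9587/J(146, -114) = 33201 - 9587/(-180 + 24*I) = 33201 - 9587*(-180 - 24*I)/32976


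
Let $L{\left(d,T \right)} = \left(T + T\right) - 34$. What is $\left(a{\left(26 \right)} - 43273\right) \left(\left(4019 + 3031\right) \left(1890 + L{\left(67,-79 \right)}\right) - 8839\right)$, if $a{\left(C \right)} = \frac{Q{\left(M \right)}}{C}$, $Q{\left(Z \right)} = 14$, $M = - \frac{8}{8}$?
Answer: $- \frac{6729161719062}{13} \approx -5.1763 \cdot 10^{11}$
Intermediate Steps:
$M = -1$ ($M = \left(-8\right) \frac{1}{8} = -1$)
$L{\left(d,T \right)} = -34 + 2 T$ ($L{\left(d,T \right)} = 2 T - 34 = -34 + 2 T$)
$a{\left(C \right)} = \frac{14}{C}$
$\left(a{\left(26 \right)} - 43273\right) \left(\left(4019 + 3031\right) \left(1890 + L{\left(67,-79 \right)}\right) - 8839\right) = \left(\frac{14}{26} - 43273\right) \left(\left(4019 + 3031\right) \left(1890 + \left(-34 + 2 \left(-79\right)\right)\right) - 8839\right) = \left(14 \cdot \frac{1}{26} - 43273\right) \left(7050 \left(1890 - 192\right) - 8839\right) = \left(\frac{7}{13} - 43273\right) \left(7050 \left(1890 - 192\right) - 8839\right) = - \frac{562542 \left(7050 \cdot 1698 - 8839\right)}{13} = - \frac{562542 \left(11970900 - 8839\right)}{13} = \left(- \frac{562542}{13}\right) 11962061 = - \frac{6729161719062}{13}$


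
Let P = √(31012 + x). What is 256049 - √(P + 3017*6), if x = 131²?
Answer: 256049 - √(18102 + √48173) ≈ 2.5591e+5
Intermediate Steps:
x = 17161
P = √48173 (P = √(31012 + 17161) = √48173 ≈ 219.48)
256049 - √(P + 3017*6) = 256049 - √(√48173 + 3017*6) = 256049 - √(√48173 + 18102) = 256049 - √(18102 + √48173)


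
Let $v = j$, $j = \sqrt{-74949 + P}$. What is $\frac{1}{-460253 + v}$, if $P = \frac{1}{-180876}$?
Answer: $- \frac{83248721628}{38315487431927209} - \frac{10 i \sqrt{24520410308847}}{38315487431927209} \approx -2.1727 \cdot 10^{-6} - 1.2924 \cdot 10^{-9} i$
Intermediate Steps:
$P = - \frac{1}{180876} \approx -5.5287 \cdot 10^{-6}$
$j = \frac{5 i \sqrt{24520410308847}}{90438}$ ($j = \sqrt{-74949 - \frac{1}{180876}} = \sqrt{- \frac{13556475325}{180876}} = \frac{5 i \sqrt{24520410308847}}{90438} \approx 273.77 i$)
$v = \frac{5 i \sqrt{24520410308847}}{90438} \approx 273.77 i$
$\frac{1}{-460253 + v} = \frac{1}{-460253 + \frac{5 i \sqrt{24520410308847}}{90438}}$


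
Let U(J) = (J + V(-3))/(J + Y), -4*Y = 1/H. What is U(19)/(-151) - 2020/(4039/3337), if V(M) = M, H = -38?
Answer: -2940583499708/1761969321 ≈ -1668.9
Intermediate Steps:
Y = 1/152 (Y = -¼/(-38) = -¼*(-1/38) = 1/152 ≈ 0.0065789)
U(J) = (-3 + J)/(1/152 + J) (U(J) = (J - 3)/(J + 1/152) = (-3 + J)/(1/152 + J))
U(19)/(-151) - 2020/(4039/3337) = (152*(-3 + 19)/(1 + 152*19))/(-151) - 2020/(4039/3337) = (152*16/(1 + 2888))*(-1/151) - 2020/(4039*(1/3337)) = (152*16/2889)*(-1/151) - 2020/4039/3337 = (152*(1/2889)*16)*(-1/151) - 2020*3337/4039 = (2432/2889)*(-1/151) - 6740740/4039 = -2432/436239 - 6740740/4039 = -2940583499708/1761969321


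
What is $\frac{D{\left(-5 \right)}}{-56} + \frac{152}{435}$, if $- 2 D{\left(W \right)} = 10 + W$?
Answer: $\frac{19199}{48720} \approx 0.39407$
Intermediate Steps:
$D{\left(W \right)} = -5 - \frac{W}{2}$ ($D{\left(W \right)} = - \frac{10 + W}{2} = -5 - \frac{W}{2}$)
$\frac{D{\left(-5 \right)}}{-56} + \frac{152}{435} = \frac{-5 - - \frac{5}{2}}{-56} + \frac{152}{435} = \left(-5 + \frac{5}{2}\right) \left(- \frac{1}{56}\right) + 152 \cdot \frac{1}{435} = \left(- \frac{5}{2}\right) \left(- \frac{1}{56}\right) + \frac{152}{435} = \frac{5}{112} + \frac{152}{435} = \frac{19199}{48720}$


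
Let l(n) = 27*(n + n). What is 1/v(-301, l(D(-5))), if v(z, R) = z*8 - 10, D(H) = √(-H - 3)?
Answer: -1/2418 ≈ -0.00041356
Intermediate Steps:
D(H) = √(-3 - H)
l(n) = 54*n (l(n) = 27*(2*n) = 54*n)
v(z, R) = -10 + 8*z (v(z, R) = 8*z - 10 = -10 + 8*z)
1/v(-301, l(D(-5))) = 1/(-10 + 8*(-301)) = 1/(-10 - 2408) = 1/(-2418) = -1/2418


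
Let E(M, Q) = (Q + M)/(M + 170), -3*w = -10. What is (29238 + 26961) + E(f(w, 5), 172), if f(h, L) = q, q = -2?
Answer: 4720801/84 ≈ 56200.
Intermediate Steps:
w = 10/3 (w = -⅓*(-10) = 10/3 ≈ 3.3333)
f(h, L) = -2
E(M, Q) = (M + Q)/(170 + M)
(29238 + 26961) + E(f(w, 5), 172) = (29238 + 26961) + (-2 + 172)/(170 - 2) = 56199 + 170/168 = 56199 + (1/168)*170 = 56199 + 85/84 = 4720801/84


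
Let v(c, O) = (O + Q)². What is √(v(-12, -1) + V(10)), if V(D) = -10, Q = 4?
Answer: I ≈ 1.0*I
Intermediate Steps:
v(c, O) = (4 + O)² (v(c, O) = (O + 4)² = (4 + O)²)
√(v(-12, -1) + V(10)) = √((4 - 1)² - 10) = √(3² - 10) = √(9 - 10) = √(-1) = I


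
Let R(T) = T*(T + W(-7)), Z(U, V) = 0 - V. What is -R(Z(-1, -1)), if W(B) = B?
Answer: 6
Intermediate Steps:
Z(U, V) = -V
R(T) = T*(-7 + T) (R(T) = T*(T - 7) = T*(-7 + T))
-R(Z(-1, -1)) = -(-1*(-1))*(-7 - 1*(-1)) = -(-7 + 1) = -(-6) = -1*(-6) = 6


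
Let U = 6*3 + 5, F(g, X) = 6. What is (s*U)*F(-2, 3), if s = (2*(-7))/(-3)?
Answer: 644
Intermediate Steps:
U = 23 (U = 18 + 5 = 23)
s = 14/3 (s = -14*(-1/3) = 14/3 ≈ 4.6667)
(s*U)*F(-2, 3) = ((14/3)*23)*6 = (322/3)*6 = 644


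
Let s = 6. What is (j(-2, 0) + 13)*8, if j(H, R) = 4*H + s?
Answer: 88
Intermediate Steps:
j(H, R) = 6 + 4*H (j(H, R) = 4*H + 6 = 6 + 4*H)
(j(-2, 0) + 13)*8 = ((6 + 4*(-2)) + 13)*8 = ((6 - 8) + 13)*8 = (-2 + 13)*8 = 11*8 = 88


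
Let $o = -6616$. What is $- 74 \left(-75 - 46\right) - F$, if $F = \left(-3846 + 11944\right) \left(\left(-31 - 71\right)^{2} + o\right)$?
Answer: $-30666270$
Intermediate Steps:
$F = 30675224$ ($F = \left(-3846 + 11944\right) \left(\left(-31 - 71\right)^{2} - 6616\right) = 8098 \left(\left(-102\right)^{2} - 6616\right) = 8098 \left(10404 - 6616\right) = 8098 \cdot 3788 = 30675224$)
$- 74 \left(-75 - 46\right) - F = - 74 \left(-75 - 46\right) - 30675224 = \left(-74\right) \left(-121\right) - 30675224 = 8954 - 30675224 = -30666270$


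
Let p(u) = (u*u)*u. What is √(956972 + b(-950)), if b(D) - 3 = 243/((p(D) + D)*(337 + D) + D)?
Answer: √660851899624696832262649763/26278572820 ≈ 978.25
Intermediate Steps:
p(u) = u³ (p(u) = u²*u = u³)
b(D) = 3 + 243/(D + (337 + D)*(D + D³)) (b(D) = 3 + 243/((D³ + D)*(337 + D) + D) = 3 + 243/((D + D³)*(337 + D) + D) = 3 + 243/((337 + D)*(D + D³) + D) = 3 + 243/(D + (337 + D)*(D + D³)))
√(956972 + b(-950)) = √(956972 + 3*(81 + (-950)² + (-950)⁴ + 337*(-950)³ + 338*(-950))/(-950*(338 - 950 + (-950)³ + 337*(-950)²))) = √(956972 + 3*(-1/950)*(81 + 902500 + 814506250000 + 337*(-857375000) - 321100)/(338 - 950 - 857375000 + 337*902500)) = √(956972 + 3*(-1/950)*(81 + 902500 + 814506250000 - 288935375000 - 321100)/(338 - 950 - 857375000 + 304142500)) = √(956972 + 3*(-1/950)*525571456481/(-553233112)) = √(956972 + 3*(-1/950)*(-1/553233112)*525571456481) = √(956972 + 1576714369443/525571456400) = √(502958744488390243/525571456400) = √660851899624696832262649763/26278572820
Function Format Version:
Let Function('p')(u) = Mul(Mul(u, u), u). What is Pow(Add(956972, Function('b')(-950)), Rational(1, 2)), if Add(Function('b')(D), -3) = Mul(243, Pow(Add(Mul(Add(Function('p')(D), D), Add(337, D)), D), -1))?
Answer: Mul(Rational(1, 26278572820), Pow(660851899624696832262649763, Rational(1, 2))) ≈ 978.25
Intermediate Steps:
Function('p')(u) = Pow(u, 3) (Function('p')(u) = Mul(Pow(u, 2), u) = Pow(u, 3))
Function('b')(D) = Add(3, Mul(243, Pow(Add(D, Mul(Add(337, D), Add(D, Pow(D, 3)))), -1))) (Function('b')(D) = Add(3, Mul(243, Pow(Add(Mul(Add(Pow(D, 3), D), Add(337, D)), D), -1))) = Add(3, Mul(243, Pow(Add(Mul(Add(D, Pow(D, 3)), Add(337, D)), D), -1))) = Add(3, Mul(243, Pow(Add(Mul(Add(337, D), Add(D, Pow(D, 3))), D), -1))) = Add(3, Mul(243, Pow(Add(D, Mul(Add(337, D), Add(D, Pow(D, 3)))), -1))))
Pow(Add(956972, Function('b')(-950)), Rational(1, 2)) = Pow(Add(956972, Mul(3, Pow(-950, -1), Pow(Add(338, -950, Pow(-950, 3), Mul(337, Pow(-950, 2))), -1), Add(81, Pow(-950, 2), Pow(-950, 4), Mul(337, Pow(-950, 3)), Mul(338, -950)))), Rational(1, 2)) = Pow(Add(956972, Mul(3, Rational(-1, 950), Pow(Add(338, -950, -857375000, Mul(337, 902500)), -1), Add(81, 902500, 814506250000, Mul(337, -857375000), -321100))), Rational(1, 2)) = Pow(Add(956972, Mul(3, Rational(-1, 950), Pow(Add(338, -950, -857375000, 304142500), -1), Add(81, 902500, 814506250000, -288935375000, -321100))), Rational(1, 2)) = Pow(Add(956972, Mul(3, Rational(-1, 950), Pow(-553233112, -1), 525571456481)), Rational(1, 2)) = Pow(Add(956972, Mul(3, Rational(-1, 950), Rational(-1, 553233112), 525571456481)), Rational(1, 2)) = Pow(Add(956972, Rational(1576714369443, 525571456400)), Rational(1, 2)) = Pow(Rational(502958744488390243, 525571456400), Rational(1, 2)) = Mul(Rational(1, 26278572820), Pow(660851899624696832262649763, Rational(1, 2)))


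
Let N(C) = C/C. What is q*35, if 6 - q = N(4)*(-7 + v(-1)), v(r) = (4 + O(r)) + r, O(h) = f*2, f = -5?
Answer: 700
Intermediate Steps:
O(h) = -10 (O(h) = -5*2 = -10)
N(C) = 1
v(r) = -6 + r (v(r) = (4 - 10) + r = -6 + r)
q = 20 (q = 6 - (-7 + (-6 - 1)) = 6 - (-7 - 7) = 6 - (-14) = 6 - 1*(-14) = 6 + 14 = 20)
q*35 = 20*35 = 700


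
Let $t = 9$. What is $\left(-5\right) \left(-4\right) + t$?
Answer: $29$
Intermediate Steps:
$\left(-5\right) \left(-4\right) + t = \left(-5\right) \left(-4\right) + 9 = 20 + 9 = 29$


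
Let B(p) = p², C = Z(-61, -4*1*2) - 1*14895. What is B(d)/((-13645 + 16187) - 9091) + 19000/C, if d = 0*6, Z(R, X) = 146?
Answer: -19000/14749 ≈ -1.2882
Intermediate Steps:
C = -14749 (C = 146 - 1*14895 = 146 - 14895 = -14749)
d = 0
B(d)/((-13645 + 16187) - 9091) + 19000/C = 0²/((-13645 + 16187) - 9091) + 19000/(-14749) = 0/(2542 - 9091) + 19000*(-1/14749) = 0/(-6549) - 19000/14749 = 0*(-1/6549) - 19000/14749 = 0 - 19000/14749 = -19000/14749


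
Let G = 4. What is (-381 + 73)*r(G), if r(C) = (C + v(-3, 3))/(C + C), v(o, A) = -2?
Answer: -77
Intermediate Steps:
r(C) = (-2 + C)/(2*C) (r(C) = (C - 2)/(C + C) = (-2 + C)/((2*C)) = (-2 + C)*(1/(2*C)) = (-2 + C)/(2*C))
(-381 + 73)*r(G) = (-381 + 73)*((1/2)*(-2 + 4)/4) = -154*2/4 = -308*1/4 = -77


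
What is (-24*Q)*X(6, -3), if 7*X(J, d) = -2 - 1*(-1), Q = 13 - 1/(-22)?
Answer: 492/11 ≈ 44.727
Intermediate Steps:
Q = 287/22 (Q = 13 - 1*(-1/22) = 13 + 1/22 = 287/22 ≈ 13.045)
X(J, d) = -⅐ (X(J, d) = (-2 - 1*(-1))/7 = (-2 + 1)/7 = (⅐)*(-1) = -⅐)
(-24*Q)*X(6, -3) = -24*287/22*(-⅐) = -3444/11*(-⅐) = 492/11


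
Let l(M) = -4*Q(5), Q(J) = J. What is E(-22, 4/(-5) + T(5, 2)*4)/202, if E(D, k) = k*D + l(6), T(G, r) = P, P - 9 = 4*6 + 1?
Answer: -7486/505 ≈ -14.824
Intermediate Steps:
l(M) = -20 (l(M) = -4*5 = -20)
P = 34 (P = 9 + (4*6 + 1) = 9 + (24 + 1) = 9 + 25 = 34)
T(G, r) = 34
E(D, k) = -20 + D*k (E(D, k) = k*D - 20 = D*k - 20 = -20 + D*k)
E(-22, 4/(-5) + T(5, 2)*4)/202 = (-20 - 22*(4/(-5) + 34*4))/202 = (-20 - 22*(4*(-⅕) + 136))*(1/202) = (-20 - 22*(-⅘ + 136))*(1/202) = (-20 - 22*676/5)*(1/202) = (-20 - 14872/5)*(1/202) = -14972/5*1/202 = -7486/505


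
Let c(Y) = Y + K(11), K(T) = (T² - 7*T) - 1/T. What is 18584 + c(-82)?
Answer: 204005/11 ≈ 18546.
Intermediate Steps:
K(T) = T² - 1/T - 7*T
c(Y) = 483/11 + Y (c(Y) = Y + (-1 + 11²*(-7 + 11))/11 = Y + (-1 + 121*4)/11 = Y + (-1 + 484)/11 = Y + (1/11)*483 = Y + 483/11 = 483/11 + Y)
18584 + c(-82) = 18584 + (483/11 - 82) = 18584 - 419/11 = 204005/11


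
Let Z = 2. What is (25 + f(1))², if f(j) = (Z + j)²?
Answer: 1156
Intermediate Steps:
f(j) = (2 + j)²
(25 + f(1))² = (25 + (2 + 1)²)² = (25 + 3²)² = (25 + 9)² = 34² = 1156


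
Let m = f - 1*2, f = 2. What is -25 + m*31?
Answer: -25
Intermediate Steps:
m = 0 (m = 2 - 1*2 = 2 - 2 = 0)
-25 + m*31 = -25 + 0*31 = -25 + 0 = -25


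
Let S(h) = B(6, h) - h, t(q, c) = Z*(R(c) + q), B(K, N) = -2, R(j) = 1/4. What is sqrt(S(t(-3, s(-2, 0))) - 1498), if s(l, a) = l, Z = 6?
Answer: I*sqrt(5934)/2 ≈ 38.516*I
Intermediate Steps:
R(j) = 1/4 (R(j) = 1*(1/4) = 1/4)
t(q, c) = 3/2 + 6*q (t(q, c) = 6*(1/4 + q) = 3/2 + 6*q)
S(h) = -2 - h
sqrt(S(t(-3, s(-2, 0))) - 1498) = sqrt((-2 - (3/2 + 6*(-3))) - 1498) = sqrt((-2 - (3/2 - 18)) - 1498) = sqrt((-2 - 1*(-33/2)) - 1498) = sqrt((-2 + 33/2) - 1498) = sqrt(29/2 - 1498) = sqrt(-2967/2) = I*sqrt(5934)/2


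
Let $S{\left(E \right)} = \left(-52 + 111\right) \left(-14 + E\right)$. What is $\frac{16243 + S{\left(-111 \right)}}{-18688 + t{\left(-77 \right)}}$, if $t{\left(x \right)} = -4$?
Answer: $- \frac{2217}{4673} \approx -0.47443$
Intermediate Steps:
$S{\left(E \right)} = -826 + 59 E$ ($S{\left(E \right)} = 59 \left(-14 + E\right) = -826 + 59 E$)
$\frac{16243 + S{\left(-111 \right)}}{-18688 + t{\left(-77 \right)}} = \frac{16243 + \left(-826 + 59 \left(-111\right)\right)}{-18688 - 4} = \frac{16243 - 7375}{-18692} = \left(16243 - 7375\right) \left(- \frac{1}{18692}\right) = 8868 \left(- \frac{1}{18692}\right) = - \frac{2217}{4673}$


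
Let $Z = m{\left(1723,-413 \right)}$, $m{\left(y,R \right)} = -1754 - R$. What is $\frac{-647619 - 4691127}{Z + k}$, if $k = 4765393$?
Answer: $- \frac{2669373}{2382026} \approx -1.1206$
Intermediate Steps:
$Z = -1341$ ($Z = -1754 - -413 = -1754 + 413 = -1341$)
$\frac{-647619 - 4691127}{Z + k} = \frac{-647619 - 4691127}{-1341 + 4765393} = - \frac{5338746}{4764052} = \left(-5338746\right) \frac{1}{4764052} = - \frac{2669373}{2382026}$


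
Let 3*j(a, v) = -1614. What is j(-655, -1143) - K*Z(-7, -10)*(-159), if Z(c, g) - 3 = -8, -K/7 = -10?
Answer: -56188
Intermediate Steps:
K = 70 (K = -7*(-10) = 70)
j(a, v) = -538 (j(a, v) = (1/3)*(-1614) = -538)
Z(c, g) = -5 (Z(c, g) = 3 - 8 = -5)
j(-655, -1143) - K*Z(-7, -10)*(-159) = -538 - 70*(-5)*(-159) = -538 - (-350)*(-159) = -538 - 1*55650 = -538 - 55650 = -56188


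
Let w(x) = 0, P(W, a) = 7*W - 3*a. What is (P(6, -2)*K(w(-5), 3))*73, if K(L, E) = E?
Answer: 10512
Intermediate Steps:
P(W, a) = -3*a + 7*W
(P(6, -2)*K(w(-5), 3))*73 = ((-3*(-2) + 7*6)*3)*73 = ((6 + 42)*3)*73 = (48*3)*73 = 144*73 = 10512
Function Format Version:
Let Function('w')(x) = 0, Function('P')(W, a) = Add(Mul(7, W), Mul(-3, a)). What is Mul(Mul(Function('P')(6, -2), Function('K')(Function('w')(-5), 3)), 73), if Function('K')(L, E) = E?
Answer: 10512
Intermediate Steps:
Function('P')(W, a) = Add(Mul(-3, a), Mul(7, W))
Mul(Mul(Function('P')(6, -2), Function('K')(Function('w')(-5), 3)), 73) = Mul(Mul(Add(Mul(-3, -2), Mul(7, 6)), 3), 73) = Mul(Mul(Add(6, 42), 3), 73) = Mul(Mul(48, 3), 73) = Mul(144, 73) = 10512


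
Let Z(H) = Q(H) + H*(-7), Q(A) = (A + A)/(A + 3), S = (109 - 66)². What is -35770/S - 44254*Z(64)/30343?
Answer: 2372885177278/3758981869 ≈ 631.26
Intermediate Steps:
S = 1849 (S = 43² = 1849)
Q(A) = 2*A/(3 + A) (Q(A) = (2*A)/(3 + A) = 2*A/(3 + A))
Z(H) = -7*H + 2*H/(3 + H) (Z(H) = 2*H/(3 + H) + H*(-7) = 2*H/(3 + H) - 7*H = -7*H + 2*H/(3 + H))
-35770/S - 44254*Z(64)/30343 = -35770/1849 - 44254*64*(-19 - 7*64)/(30343*(3 + 64)) = -35770*1/1849 - 44254/(30343/((64*(-19 - 448)/67))) = -35770/1849 - 44254/(30343/((64*(1/67)*(-467)))) = -35770/1849 - 44254/(30343/(-29888/67)) = -35770/1849 - 44254/(30343*(-67/29888)) = -35770/1849 - 44254/(-2032981/29888) = -35770/1849 - 44254*(-29888/2032981) = -35770/1849 + 1322663552/2032981 = 2372885177278/3758981869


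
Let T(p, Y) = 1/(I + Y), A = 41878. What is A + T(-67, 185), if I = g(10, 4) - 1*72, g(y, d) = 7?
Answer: 5025361/120 ≈ 41878.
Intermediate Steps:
I = -65 (I = 7 - 1*72 = 7 - 72 = -65)
T(p, Y) = 1/(-65 + Y)
A + T(-67, 185) = 41878 + 1/(-65 + 185) = 41878 + 1/120 = 5025361/120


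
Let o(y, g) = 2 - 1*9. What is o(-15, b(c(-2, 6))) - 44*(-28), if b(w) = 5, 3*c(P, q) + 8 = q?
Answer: 1225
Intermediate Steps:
c(P, q) = -8/3 + q/3
o(y, g) = -7 (o(y, g) = 2 - 9 = -7)
o(-15, b(c(-2, 6))) - 44*(-28) = -7 - 44*(-28) = -7 + 1232 = 1225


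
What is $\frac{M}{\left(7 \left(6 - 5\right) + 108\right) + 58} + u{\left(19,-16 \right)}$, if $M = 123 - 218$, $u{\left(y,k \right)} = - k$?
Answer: $\frac{2673}{173} \approx 15.451$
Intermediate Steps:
$M = -95$
$\frac{M}{\left(7 \left(6 - 5\right) + 108\right) + 58} + u{\left(19,-16 \right)} = - \frac{95}{\left(7 \left(6 - 5\right) + 108\right) + 58} - -16 = - \frac{95}{\left(7 \cdot 1 + 108\right) + 58} + 16 = - \frac{95}{\left(7 + 108\right) + 58} + 16 = - \frac{95}{115 + 58} + 16 = - \frac{95}{173} + 16 = \frac{2673}{173}$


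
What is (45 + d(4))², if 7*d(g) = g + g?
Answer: 104329/49 ≈ 2129.2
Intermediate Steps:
d(g) = 2*g/7 (d(g) = (g + g)/7 = (2*g)/7 = 2*g/7)
(45 + d(4))² = (45 + (2/7)*4)² = (45 + 8/7)² = (323/7)² = 104329/49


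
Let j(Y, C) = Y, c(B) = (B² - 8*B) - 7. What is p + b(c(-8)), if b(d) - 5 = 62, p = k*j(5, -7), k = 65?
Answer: 392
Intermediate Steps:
c(B) = -7 + B² - 8*B
p = 325 (p = 65*5 = 325)
b(d) = 67 (b(d) = 5 + 62 = 67)
p + b(c(-8)) = 325 + 67 = 392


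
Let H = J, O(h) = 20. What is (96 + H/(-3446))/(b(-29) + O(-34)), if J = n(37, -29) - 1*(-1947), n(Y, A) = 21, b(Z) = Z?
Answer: -54808/5169 ≈ -10.603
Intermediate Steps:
J = 1968 (J = 21 - 1*(-1947) = 21 + 1947 = 1968)
H = 1968
(96 + H/(-3446))/(b(-29) + O(-34)) = (96 + 1968/(-3446))/(-29 + 20) = (96 + 1968*(-1/3446))/(-9) = (96 - 984/1723)*(-⅑) = (164424/1723)*(-⅑) = -54808/5169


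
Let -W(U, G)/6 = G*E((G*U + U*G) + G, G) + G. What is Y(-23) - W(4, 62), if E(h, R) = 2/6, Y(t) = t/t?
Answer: 497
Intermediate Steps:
Y(t) = 1
E(h, R) = ⅓ (E(h, R) = 2*(⅙) = ⅓)
W(U, G) = -8*G (W(U, G) = -6*(G*(⅓) + G) = -6*(G/3 + G) = -8*G)
Y(-23) - W(4, 62) = 1 - (-8)*62 = 1 - 1*(-496) = 1 + 496 = 497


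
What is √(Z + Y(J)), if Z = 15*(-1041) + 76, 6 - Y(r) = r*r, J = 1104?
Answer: I*√1234349 ≈ 1111.0*I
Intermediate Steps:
Y(r) = 6 - r² (Y(r) = 6 - r*r = 6 - r²)
Z = -15539 (Z = -15615 + 76 = -15539)
√(Z + Y(J)) = √(-15539 + (6 - 1*1104²)) = √(-15539 + (6 - 1*1218816)) = √(-15539 + (6 - 1218816)) = √(-15539 - 1218810) = √(-1234349) = I*√1234349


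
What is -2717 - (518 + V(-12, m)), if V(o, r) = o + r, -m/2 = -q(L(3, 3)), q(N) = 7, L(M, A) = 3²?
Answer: -3237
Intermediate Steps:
L(M, A) = 9
m = 14 (m = -(-2)*7 = -2*(-7) = 14)
-2717 - (518 + V(-12, m)) = -2717 - (518 + (-12 + 14)) = -2717 - (518 + 2) = -2717 - 1*520 = -2717 - 520 = -3237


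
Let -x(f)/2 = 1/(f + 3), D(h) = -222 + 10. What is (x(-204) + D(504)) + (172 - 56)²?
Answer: 2662046/201 ≈ 13244.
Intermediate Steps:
D(h) = -212
x(f) = -2/(3 + f) (x(f) = -2/(f + 3) = -2/(3 + f))
(x(-204) + D(504)) + (172 - 56)² = (-2/(3 - 204) - 212) + (172 - 56)² = (-2/(-201) - 212) + 116² = (-2*(-1/201) - 212) + 13456 = (2/201 - 212) + 13456 = -42610/201 + 13456 = 2662046/201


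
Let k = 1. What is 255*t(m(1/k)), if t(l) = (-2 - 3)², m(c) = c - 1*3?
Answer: 6375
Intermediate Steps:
m(c) = -3 + c (m(c) = c - 3 = -3 + c)
t(l) = 25 (t(l) = (-5)² = 25)
255*t(m(1/k)) = 255*25 = 6375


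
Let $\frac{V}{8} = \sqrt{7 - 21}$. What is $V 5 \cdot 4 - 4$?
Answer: $-4 + 160 i \sqrt{14} \approx -4.0 + 598.67 i$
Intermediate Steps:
$V = 8 i \sqrt{14}$ ($V = 8 \sqrt{7 - 21} = 8 \sqrt{-14} = 8 i \sqrt{14} \approx 29.933 i$)
$V 5 \cdot 4 - 4 = 8 i \sqrt{14} \cdot 5 \cdot 4 - 4 = 8 i \sqrt{14} \cdot 20 - 4 = 160 i \sqrt{14} - 4 = -4 + 160 i \sqrt{14}$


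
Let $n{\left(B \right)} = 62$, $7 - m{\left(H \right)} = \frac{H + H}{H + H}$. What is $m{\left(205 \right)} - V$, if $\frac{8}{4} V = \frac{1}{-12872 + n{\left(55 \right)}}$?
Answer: $\frac{153721}{25620} \approx 6.0$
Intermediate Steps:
$m{\left(H \right)} = 6$ ($m{\left(H \right)} = 7 - \frac{H + H}{H + H} = 7 - \frac{2 H}{2 H} = 7 - 2 H \frac{1}{2 H} = 7 - 1 = 6$)
$V = - \frac{1}{25620}$ ($V = \frac{1}{2 \left(-12872 + 62\right)} = \frac{1}{2 \left(-12810\right)} = \frac{1}{2} \left(- \frac{1}{12810}\right) = - \frac{1}{25620} \approx -3.9032 \cdot 10^{-5}$)
$m{\left(205 \right)} - V = 6 - - \frac{1}{25620} = 6 + \frac{1}{25620} = \frac{153721}{25620}$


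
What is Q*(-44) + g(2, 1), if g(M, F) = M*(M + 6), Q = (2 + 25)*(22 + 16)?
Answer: -45128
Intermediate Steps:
Q = 1026 (Q = 27*38 = 1026)
g(M, F) = M*(6 + M)
Q*(-44) + g(2, 1) = 1026*(-44) + 2*(6 + 2) = -45144 + 2*8 = -45144 + 16 = -45128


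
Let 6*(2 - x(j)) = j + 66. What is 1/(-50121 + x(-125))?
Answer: -6/300655 ≈ -1.9956e-5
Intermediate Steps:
x(j) = -9 - j/6 (x(j) = 2 - (j + 66)/6 = 2 - (66 + j)/6 = 2 + (-11 - j/6) = -9 - j/6)
1/(-50121 + x(-125)) = 1/(-50121 + (-9 - ⅙*(-125))) = 1/(-50121 + (-9 + 125/6)) = 1/(-50121 + 71/6) = 1/(-300655/6) = -6/300655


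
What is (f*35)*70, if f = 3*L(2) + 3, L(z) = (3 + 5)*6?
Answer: 360150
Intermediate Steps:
L(z) = 48 (L(z) = 8*6 = 48)
f = 147 (f = 3*48 + 3 = 144 + 3 = 147)
(f*35)*70 = (147*35)*70 = 5145*70 = 360150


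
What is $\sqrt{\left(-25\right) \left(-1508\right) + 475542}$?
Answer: $\sqrt{513242} \approx 716.41$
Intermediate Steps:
$\sqrt{\left(-25\right) \left(-1508\right) + 475542} = \sqrt{37700 + 475542} = \sqrt{513242}$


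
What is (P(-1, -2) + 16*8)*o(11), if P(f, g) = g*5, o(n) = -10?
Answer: -1180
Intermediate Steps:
P(f, g) = 5*g
(P(-1, -2) + 16*8)*o(11) = (5*(-2) + 16*8)*(-10) = (-10 + 128)*(-10) = 118*(-10) = -1180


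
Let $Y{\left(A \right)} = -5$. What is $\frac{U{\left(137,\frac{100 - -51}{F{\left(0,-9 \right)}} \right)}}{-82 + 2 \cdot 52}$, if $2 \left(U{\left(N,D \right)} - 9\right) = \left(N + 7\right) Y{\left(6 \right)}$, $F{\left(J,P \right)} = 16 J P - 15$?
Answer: $- \frac{351}{22} \approx -15.955$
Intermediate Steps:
$F{\left(J,P \right)} = -15 + 16 J P$ ($F{\left(J,P \right)} = 16 J P - 15 = -15 + 16 J P$)
$U{\left(N,D \right)} = - \frac{17}{2} - \frac{5 N}{2}$ ($U{\left(N,D \right)} = 9 + \frac{\left(N + 7\right) \left(-5\right)}{2} = 9 + \frac{\left(7 + N\right) \left(-5\right)}{2} = 9 + \frac{-35 - 5 N}{2} = 9 - \left(\frac{35}{2} + \frac{5 N}{2}\right) = - \frac{17}{2} - \frac{5 N}{2}$)
$\frac{U{\left(137,\frac{100 - -51}{F{\left(0,-9 \right)}} \right)}}{-82 + 2 \cdot 52} = \frac{- \frac{17}{2} - \frac{685}{2}}{-82 + 2 \cdot 52} = \frac{- \frac{17}{2} - \frac{685}{2}}{-82 + 104} = - \frac{351}{22}$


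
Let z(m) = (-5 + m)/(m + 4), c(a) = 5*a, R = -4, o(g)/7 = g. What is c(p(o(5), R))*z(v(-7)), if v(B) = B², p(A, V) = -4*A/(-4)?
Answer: 7700/53 ≈ 145.28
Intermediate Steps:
o(g) = 7*g
p(A, V) = A (p(A, V) = -4*A*(-¼) = A)
z(m) = (-5 + m)/(4 + m)
c(p(o(5), R))*z(v(-7)) = (5*(7*5))*((-5 + (-7)²)/(4 + (-7)²)) = (5*35)*((-5 + 49)/(4 + 49)) = 175*(44/53) = 7700/53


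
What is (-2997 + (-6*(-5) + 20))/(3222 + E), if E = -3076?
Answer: -2947/146 ≈ -20.185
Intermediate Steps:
(-2997 + (-6*(-5) + 20))/(3222 + E) = (-2997 + (-6*(-5) + 20))/(3222 - 3076) = (-2997 + (30 + 20))/146 = (-2997 + 50)*(1/146) = -2947*1/146 = -2947/146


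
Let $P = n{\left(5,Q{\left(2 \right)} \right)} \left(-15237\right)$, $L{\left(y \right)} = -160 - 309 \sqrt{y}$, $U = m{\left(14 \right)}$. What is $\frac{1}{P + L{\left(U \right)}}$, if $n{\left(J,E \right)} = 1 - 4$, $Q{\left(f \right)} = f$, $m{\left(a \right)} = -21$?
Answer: $\frac{45551}{2076898702} + \frac{309 i \sqrt{21}}{2076898702} \approx 2.1932 \cdot 10^{-5} + 6.8179 \cdot 10^{-7} i$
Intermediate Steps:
$U = -21$
$n{\left(J,E \right)} = -3$ ($n{\left(J,E \right)} = 1 - 4 = -3$)
$L{\left(y \right)} = -160 - 309 \sqrt{y}$
$P = 45711$ ($P = \left(-3\right) \left(-15237\right) = 45711$)
$\frac{1}{P + L{\left(U \right)}} = \frac{1}{45711 - \left(160 + 309 \sqrt{-21}\right)} = \frac{1}{45711 - \left(160 + 309 i \sqrt{21}\right)} = \frac{1}{45551 - 309 i \sqrt{21}}$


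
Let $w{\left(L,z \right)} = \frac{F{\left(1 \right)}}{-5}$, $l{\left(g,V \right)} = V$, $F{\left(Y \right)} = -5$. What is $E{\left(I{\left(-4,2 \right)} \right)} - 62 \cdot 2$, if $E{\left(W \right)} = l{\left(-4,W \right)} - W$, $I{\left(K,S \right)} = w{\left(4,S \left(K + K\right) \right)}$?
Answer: $-124$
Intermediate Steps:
$w{\left(L,z \right)} = 1$ ($w{\left(L,z \right)} = - \frac{5}{-5} = \left(-5\right) \left(- \frac{1}{5}\right) = 1$)
$I{\left(K,S \right)} = 1$
$E{\left(W \right)} = 0$ ($E{\left(W \right)} = W - W = 0$)
$E{\left(I{\left(-4,2 \right)} \right)} - 62 \cdot 2 = 0 - 62 \cdot 2 = 0 - 124 = -124$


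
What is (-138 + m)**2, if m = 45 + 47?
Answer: 2116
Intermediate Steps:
m = 92
(-138 + m)**2 = (-138 + 92)**2 = (-46)**2 = 2116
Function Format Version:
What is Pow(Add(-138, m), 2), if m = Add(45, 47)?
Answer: 2116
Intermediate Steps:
m = 92
Pow(Add(-138, m), 2) = Pow(Add(-138, 92), 2) = Pow(-46, 2) = 2116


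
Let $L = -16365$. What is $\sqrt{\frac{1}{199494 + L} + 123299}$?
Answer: $\frac{2 \sqrt{1033745925496947}}{183129} \approx 351.14$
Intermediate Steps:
$\sqrt{\frac{1}{199494 + L} + 123299} = \sqrt{\frac{1}{199494 - 16365} + 123299} = \sqrt{\frac{1}{183129} + 123299} = \sqrt{\frac{22579622572}{183129}} = \frac{2 \sqrt{1033745925496947}}{183129}$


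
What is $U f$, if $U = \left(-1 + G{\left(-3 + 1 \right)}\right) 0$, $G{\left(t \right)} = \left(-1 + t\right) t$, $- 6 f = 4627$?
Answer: $0$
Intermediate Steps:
$f = - \frac{4627}{6}$ ($f = \left(- \frac{1}{6}\right) 4627 = - \frac{4627}{6} \approx -771.17$)
$G{\left(t \right)} = t \left(-1 + t\right)$
$U = 0$ ($U = \left(-1 + \left(-3 + 1\right) \left(-1 + \left(-3 + 1\right)\right)\right) 0 = \left(-1 - 2 \left(-1 - 2\right)\right) 0 = \left(-1 - -6\right) 0 = \left(-1 + 6\right) 0 = 5 \cdot 0 = 0$)
$U f = 0 \left(- \frac{4627}{6}\right) = 0$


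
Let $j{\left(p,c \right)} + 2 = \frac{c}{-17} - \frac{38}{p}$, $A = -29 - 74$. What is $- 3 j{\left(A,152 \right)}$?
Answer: $\frac{55536}{1751} \approx 31.717$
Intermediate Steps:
$A = -103$
$j{\left(p,c \right)} = -2 - \frac{38}{p} - \frac{c}{17}$ ($j{\left(p,c \right)} = -2 + \left(\frac{c}{-17} - \frac{38}{p}\right) = -2 + \left(c \left(- \frac{1}{17}\right) - \frac{38}{p}\right) = -2 - \left(\frac{38}{p} + \frac{c}{17}\right) = -2 - \frac{38}{p} - \frac{c}{17}$)
$- 3 j{\left(A,152 \right)} = - 3 \left(-2 - \frac{38}{-103} - \frac{152}{17}\right) = - 3 \left(-2 - - \frac{38}{103} - \frac{152}{17}\right) = - 3 \left(-2 + \frac{38}{103} - \frac{152}{17}\right) = \left(-3\right) \left(- \frac{18512}{1751}\right) = \frac{55536}{1751}$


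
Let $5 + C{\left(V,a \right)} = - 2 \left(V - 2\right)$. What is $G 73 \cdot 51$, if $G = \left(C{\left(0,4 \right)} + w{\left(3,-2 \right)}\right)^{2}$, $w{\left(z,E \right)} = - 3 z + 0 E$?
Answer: $372300$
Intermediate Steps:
$C{\left(V,a \right)} = -1 - 2 V$ ($C{\left(V,a \right)} = -5 - 2 \left(V - 2\right) = -5 - 2 \left(-2 + V\right) = -5 - \left(-4 + 2 V\right) = -1 - 2 V$)
$w{\left(z,E \right)} = - 3 z$ ($w{\left(z,E \right)} = - 3 z + 0 = - 3 z$)
$G = 100$ ($G = \left(\left(-1 - 0\right) - 9\right)^{2} = \left(\left(-1 + 0\right) - 9\right)^{2} = \left(-1 - 9\right)^{2} = \left(-10\right)^{2} = 100$)
$G 73 \cdot 51 = 100 \cdot 73 \cdot 51 = 7300 \cdot 51 = 372300$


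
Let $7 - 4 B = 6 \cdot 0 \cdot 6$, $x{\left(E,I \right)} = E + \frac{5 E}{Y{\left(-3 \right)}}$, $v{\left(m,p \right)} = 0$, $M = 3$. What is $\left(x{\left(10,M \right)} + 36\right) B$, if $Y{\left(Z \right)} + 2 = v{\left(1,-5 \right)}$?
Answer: $\frac{147}{4} \approx 36.75$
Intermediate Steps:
$Y{\left(Z \right)} = -2$ ($Y{\left(Z \right)} = -2 + 0 = -2$)
$x{\left(E,I \right)} = - \frac{3 E}{2}$ ($x{\left(E,I \right)} = E + \frac{5 E}{-2} = E + 5 E \left(- \frac{1}{2}\right) = E - \frac{5 E}{2} = - \frac{3 E}{2}$)
$B = \frac{7}{4}$ ($B = \frac{7}{4} - \frac{6 \cdot 0 \cdot 6}{4} = \frac{7}{4} - \frac{0 \cdot 6}{4} = \frac{7}{4} - 0 = \frac{7}{4} + 0 = \frac{7}{4} \approx 1.75$)
$\left(x{\left(10,M \right)} + 36\right) B = \left(\left(- \frac{3}{2}\right) 10 + 36\right) \frac{7}{4} = \left(-15 + 36\right) \frac{7}{4} = 21 \cdot \frac{7}{4} = \frac{147}{4}$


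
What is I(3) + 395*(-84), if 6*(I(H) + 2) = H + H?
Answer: -33181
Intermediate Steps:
I(H) = -2 + H/3 (I(H) = -2 + (H + H)/6 = -2 + (2*H)/6 = -2 + H/3)
I(3) + 395*(-84) = (-2 + (⅓)*3) + 395*(-84) = (-2 + 1) - 33180 = -1 - 33180 = -33181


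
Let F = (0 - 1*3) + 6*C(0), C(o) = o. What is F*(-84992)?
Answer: 254976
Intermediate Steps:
F = -3 (F = (0 - 1*3) + 6*0 = (0 - 3) + 0 = -3 + 0 = -3)
F*(-84992) = -3*(-84992) = 254976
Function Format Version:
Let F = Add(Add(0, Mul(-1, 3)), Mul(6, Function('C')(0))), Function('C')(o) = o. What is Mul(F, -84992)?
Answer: 254976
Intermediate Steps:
F = -3 (F = Add(Add(0, Mul(-1, 3)), Mul(6, 0)) = Add(Add(0, -3), 0) = Add(-3, 0) = -3)
Mul(F, -84992) = Mul(-3, -84992) = 254976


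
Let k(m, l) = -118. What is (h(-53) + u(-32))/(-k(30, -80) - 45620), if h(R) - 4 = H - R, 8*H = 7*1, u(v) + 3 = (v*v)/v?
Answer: -183/364016 ≈ -0.00050273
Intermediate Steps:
u(v) = -3 + v (u(v) = -3 + (v*v)/v = -3 + v²/v = -3 + v)
H = 7/8 (H = (7*1)/8 = (⅛)*7 = 7/8 ≈ 0.87500)
h(R) = 39/8 - R (h(R) = 4 + (7/8 - R) = 39/8 - R)
(h(-53) + u(-32))/(-k(30, -80) - 45620) = ((39/8 - 1*(-53)) + (-3 - 32))/(-1*(-118) - 45620) = ((39/8 + 53) - 35)/(118 - 45620) = (463/8 - 35)/(-45502) = (183/8)*(-1/45502) = -183/364016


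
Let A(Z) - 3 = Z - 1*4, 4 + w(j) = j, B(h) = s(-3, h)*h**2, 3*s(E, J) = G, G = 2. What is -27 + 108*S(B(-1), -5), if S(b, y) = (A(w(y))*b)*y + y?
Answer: 3033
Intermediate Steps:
s(E, J) = 2/3 (s(E, J) = (1/3)*2 = 2/3)
B(h) = 2*h**2/3
w(j) = -4 + j
A(Z) = -1 + Z (A(Z) = 3 + (Z - 1*4) = 3 + (Z - 4) = 3 + (-4 + Z) = -1 + Z)
S(b, y) = y + b*y*(-5 + y) (S(b, y) = ((-1 + (-4 + y))*b)*y + y = ((-5 + y)*b)*y + y = (b*(-5 + y))*y + y = b*y*(-5 + y) + y = y + b*y*(-5 + y))
-27 + 108*S(B(-1), -5) = -27 + 108*(-5*(1 + ((2/3)*(-1)**2)*(-5 - 5))) = -27 + 108*(-5*(1 + ((2/3)*1)*(-10))) = -27 + 108*(-5*(1 + (2/3)*(-10))) = -27 + 108*(-5*(1 - 20/3)) = -27 + 108*(-5*(-17/3)) = -27 + 108*(85/3) = -27 + 3060 = 3033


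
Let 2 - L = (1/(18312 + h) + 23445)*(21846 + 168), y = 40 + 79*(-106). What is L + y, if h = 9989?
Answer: -14606897853176/28301 ≈ -5.1613e+8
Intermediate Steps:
y = -8334 (y = 40 - 8374 = -8334)
L = -14606661992642/28301 (L = 2 - (1/(18312 + 9989) + 23445)*(21846 + 168) = 2 - (1/28301 + 23445)*22014 = 2 - 663516946*22014/28301 = 2 - 1*14606662049244/28301 = 2 - 14606662049244/28301 = -14606661992642/28301 ≈ -5.1612e+8)
L + y = -14606661992642/28301 - 8334 = -14606897853176/28301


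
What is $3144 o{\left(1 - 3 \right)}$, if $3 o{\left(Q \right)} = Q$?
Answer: $-2096$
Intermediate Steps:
$o{\left(Q \right)} = \frac{Q}{3}$
$3144 o{\left(1 - 3 \right)} = 3144 \frac{1 - 3}{3} = 3144 \cdot \frac{1}{3} \left(-2\right) = 3144 \left(- \frac{2}{3}\right) = -2096$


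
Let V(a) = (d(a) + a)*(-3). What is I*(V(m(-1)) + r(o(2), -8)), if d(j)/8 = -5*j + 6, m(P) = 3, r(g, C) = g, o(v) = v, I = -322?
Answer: -67298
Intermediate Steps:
d(j) = 48 - 40*j (d(j) = 8*(-5*j + 6) = 8*(6 - 5*j) = 48 - 40*j)
V(a) = -144 + 117*a (V(a) = ((48 - 40*a) + a)*(-3) = (48 - 39*a)*(-3) = -144 + 117*a)
I*(V(m(-1)) + r(o(2), -8)) = -322*((-144 + 117*3) + 2) = -322*((-144 + 351) + 2) = -322*(207 + 2) = -322*209 = -67298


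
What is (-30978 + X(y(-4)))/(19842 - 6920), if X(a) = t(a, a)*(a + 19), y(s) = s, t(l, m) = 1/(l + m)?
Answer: -247839/103376 ≈ -2.3975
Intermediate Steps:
X(a) = (19 + a)/(2*a) (X(a) = (a + 19)/(a + a) = (19 + a)/((2*a)) = (1/(2*a))*(19 + a) = (19 + a)/(2*a))
(-30978 + X(y(-4)))/(19842 - 6920) = (-30978 + (1/2)*(19 - 4)/(-4))/(19842 - 6920) = (-30978 + (1/2)*(-1/4)*15)/12922 = (-30978 - 15/8)*(1/12922) = -247839/8*1/12922 = -247839/103376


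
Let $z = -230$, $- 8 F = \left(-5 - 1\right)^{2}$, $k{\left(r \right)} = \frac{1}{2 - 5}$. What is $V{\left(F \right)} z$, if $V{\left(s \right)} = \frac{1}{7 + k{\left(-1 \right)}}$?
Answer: $- \frac{69}{2} \approx -34.5$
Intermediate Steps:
$k{\left(r \right)} = - \frac{1}{3}$ ($k{\left(r \right)} = \frac{1}{-3} = - \frac{1}{3}$)
$F = - \frac{9}{2}$ ($F = - \frac{\left(-5 - 1\right)^{2}}{8} = - \frac{\left(-6\right)^{2}}{8} = \left(- \frac{1}{8}\right) 36 = - \frac{9}{2} \approx -4.5$)
$V{\left(s \right)} = \frac{3}{20}$ ($V{\left(s \right)} = \frac{1}{7 - \frac{1}{3}} = \frac{1}{\frac{20}{3}} = \frac{3}{20}$)
$V{\left(F \right)} z = \frac{3}{20} \left(-230\right) = - \frac{69}{2}$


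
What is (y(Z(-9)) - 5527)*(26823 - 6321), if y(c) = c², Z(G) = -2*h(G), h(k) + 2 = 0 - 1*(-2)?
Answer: -113314554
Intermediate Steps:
h(k) = 0 (h(k) = -2 + (0 - 1*(-2)) = -2 + (0 + 2) = -2 + 2 = 0)
Z(G) = 0 (Z(G) = -2*0 = 0)
(y(Z(-9)) - 5527)*(26823 - 6321) = (0² - 5527)*(26823 - 6321) = (0 - 5527)*20502 = -5527*20502 = -113314554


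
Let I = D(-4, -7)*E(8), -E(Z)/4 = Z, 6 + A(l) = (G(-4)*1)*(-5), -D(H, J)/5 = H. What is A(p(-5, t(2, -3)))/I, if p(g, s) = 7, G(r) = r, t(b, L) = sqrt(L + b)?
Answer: -7/320 ≈ -0.021875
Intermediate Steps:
D(H, J) = -5*H
A(l) = 14 (A(l) = -6 - 4*1*(-5) = -6 - 4*(-5) = -6 + 20 = 14)
E(Z) = -4*Z
I = -640 (I = (-5*(-4))*(-4*8) = 20*(-32) = -640)
A(p(-5, t(2, -3)))/I = 14/(-640) = 14*(-1/640) = -7/320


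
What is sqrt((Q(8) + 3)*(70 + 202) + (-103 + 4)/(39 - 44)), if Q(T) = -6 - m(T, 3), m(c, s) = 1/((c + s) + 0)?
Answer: I*sqrt(2483305)/55 ≈ 28.652*I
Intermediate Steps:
m(c, s) = 1/(c + s)
Q(T) = -6 - 1/(3 + T) (Q(T) = -6 - 1/(T + 3) = -6 - 1/(3 + T))
sqrt((Q(8) + 3)*(70 + 202) + (-103 + 4)/(39 - 44)) = sqrt(((-19 - 6*8)/(3 + 8) + 3)*(70 + 202) + (-103 + 4)/(39 - 44)) = sqrt(((-19 - 48)/11 + 3)*272 - 99/(-5)) = sqrt(((1/11)*(-67) + 3)*272 - 99*(-1/5)) = sqrt((-67/11 + 3)*272 + 99/5) = sqrt(-34/11*272 + 99/5) = sqrt(-9248/11 + 99/5) = sqrt(-45151/55) = I*sqrt(2483305)/55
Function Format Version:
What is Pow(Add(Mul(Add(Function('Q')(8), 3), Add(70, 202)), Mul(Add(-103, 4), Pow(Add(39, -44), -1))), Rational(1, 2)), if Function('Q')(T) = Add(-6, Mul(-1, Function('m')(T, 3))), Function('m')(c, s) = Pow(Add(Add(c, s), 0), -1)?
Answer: Mul(Rational(1, 55), I, Pow(2483305, Rational(1, 2))) ≈ Mul(28.652, I)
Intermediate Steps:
Function('m')(c, s) = Pow(Add(c, s), -1)
Function('Q')(T) = Add(-6, Mul(-1, Pow(Add(3, T), -1))) (Function('Q')(T) = Add(-6, Mul(-1, Pow(Add(T, 3), -1))) = Add(-6, Mul(-1, Pow(Add(3, T), -1))))
Pow(Add(Mul(Add(Function('Q')(8), 3), Add(70, 202)), Mul(Add(-103, 4), Pow(Add(39, -44), -1))), Rational(1, 2)) = Pow(Add(Mul(Add(Mul(Pow(Add(3, 8), -1), Add(-19, Mul(-6, 8))), 3), Add(70, 202)), Mul(Add(-103, 4), Pow(Add(39, -44), -1))), Rational(1, 2)) = Pow(Add(Mul(Add(Mul(Pow(11, -1), Add(-19, -48)), 3), 272), Mul(-99, Pow(-5, -1))), Rational(1, 2)) = Pow(Add(Mul(Add(Mul(Rational(1, 11), -67), 3), 272), Mul(-99, Rational(-1, 5))), Rational(1, 2)) = Pow(Add(Mul(Add(Rational(-67, 11), 3), 272), Rational(99, 5)), Rational(1, 2)) = Pow(Add(Mul(Rational(-34, 11), 272), Rational(99, 5)), Rational(1, 2)) = Pow(Add(Rational(-9248, 11), Rational(99, 5)), Rational(1, 2)) = Pow(Rational(-45151, 55), Rational(1, 2)) = Mul(Rational(1, 55), I, Pow(2483305, Rational(1, 2)))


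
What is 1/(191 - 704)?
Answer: -1/513 ≈ -0.0019493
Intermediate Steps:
1/(191 - 704) = 1/(-513) = -1/513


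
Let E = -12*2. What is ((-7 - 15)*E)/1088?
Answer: 33/68 ≈ 0.48529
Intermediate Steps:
E = -24
((-7 - 15)*E)/1088 = ((-7 - 15)*(-24))/1088 = -22*(-24)*(1/1088) = 528*(1/1088) = 33/68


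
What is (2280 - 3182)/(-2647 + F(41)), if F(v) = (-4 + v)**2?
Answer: 451/639 ≈ 0.70579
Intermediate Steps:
(2280 - 3182)/(-2647 + F(41)) = (2280 - 3182)/(-2647 + (-4 + 41)**2) = -902/(-2647 + 37**2) = -902/(-2647 + 1369) = -902/(-1278) = -902*(-1/1278) = 451/639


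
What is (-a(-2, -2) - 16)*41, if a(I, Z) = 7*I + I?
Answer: 0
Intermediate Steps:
a(I, Z) = 8*I
(-a(-2, -2) - 16)*41 = (-8*(-2) - 16)*41 = (-1*(-16) - 16)*41 = (16 - 16)*41 = 0*41 = 0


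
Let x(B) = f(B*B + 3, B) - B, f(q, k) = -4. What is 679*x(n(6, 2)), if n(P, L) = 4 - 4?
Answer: -2716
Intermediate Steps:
n(P, L) = 0
x(B) = -4 - B
679*x(n(6, 2)) = 679*(-4 - 1*0) = 679*(-4 + 0) = 679*(-4) = -2716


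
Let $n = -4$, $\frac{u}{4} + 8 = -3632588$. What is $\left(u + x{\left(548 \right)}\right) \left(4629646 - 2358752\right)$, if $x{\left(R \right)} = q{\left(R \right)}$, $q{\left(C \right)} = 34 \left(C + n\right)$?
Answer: $-32954959387872$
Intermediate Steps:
$u = -14530384$ ($u = -32 + 4 \left(-3632588\right) = -32 - 14530352 = -14530384$)
$q{\left(C \right)} = -136 + 34 C$ ($q{\left(C \right)} = 34 \left(C - 4\right) = 34 \left(-4 + C\right) = -136 + 34 C$)
$x{\left(R \right)} = -136 + 34 R$
$\left(u + x{\left(548 \right)}\right) \left(4629646 - 2358752\right) = \left(-14530384 + \left(-136 + 34 \cdot 548\right)\right) \left(4629646 - 2358752\right) = \left(-14530384 + \left(-136 + 18632\right)\right) \left(4629646 - 2358752\right) = \left(-14530384 + 18496\right) 2270894 = \left(-14511888\right) 2270894 = -32954959387872$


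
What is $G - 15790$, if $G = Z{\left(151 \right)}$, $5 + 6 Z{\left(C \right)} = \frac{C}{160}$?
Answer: $- \frac{15159049}{960} \approx -15791.0$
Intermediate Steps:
$Z{\left(C \right)} = - \frac{5}{6} + \frac{C}{960}$ ($Z{\left(C \right)} = - \frac{5}{6} + \frac{C \frac{1}{160}}{6} = - \frac{5}{6} + \frac{\frac{1}{160} C}{6} = - \frac{5}{6} + \frac{C}{960}$)
$G = - \frac{649}{960}$ ($G = - \frac{5}{6} + \frac{1}{960} \cdot 151 = - \frac{5}{6} + \frac{151}{960} = - \frac{649}{960} \approx -0.67604$)
$G - 15790 = - \frac{649}{960} - 15790 = - \frac{15159049}{960}$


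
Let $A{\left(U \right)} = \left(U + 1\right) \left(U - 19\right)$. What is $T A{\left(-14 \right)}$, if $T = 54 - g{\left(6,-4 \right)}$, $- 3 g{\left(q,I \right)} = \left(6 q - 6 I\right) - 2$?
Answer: $31460$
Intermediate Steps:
$g{\left(q,I \right)} = \frac{2}{3} - 2 q + 2 I$ ($g{\left(q,I \right)} = - \frac{\left(6 q - 6 I\right) - 2}{3} = - \frac{\left(- 6 I + 6 q\right) - 2}{3} = - \frac{-2 - 6 I + 6 q}{3} = \frac{2}{3} - 2 q + 2 I$)
$T = \frac{220}{3}$ ($T = 54 - \left(\frac{2}{3} - 12 + 2 \left(-4\right)\right) = 54 - \left(\frac{2}{3} - 12 - 8\right) = 54 - - \frac{58}{3} = 54 + \frac{58}{3} = \frac{220}{3} \approx 73.333$)
$A{\left(U \right)} = \left(1 + U\right) \left(-19 + U\right)$
$T A{\left(-14 \right)} = \frac{220 \left(-19 + \left(-14\right)^{2} - -252\right)}{3} = \frac{220 \left(-19 + 196 + 252\right)}{3} = \frac{220}{3} \cdot 429 = 31460$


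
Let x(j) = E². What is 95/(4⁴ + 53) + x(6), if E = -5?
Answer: 7820/309 ≈ 25.307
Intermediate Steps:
x(j) = 25 (x(j) = (-5)² = 25)
95/(4⁴ + 53) + x(6) = 95/(4⁴ + 53) + 25 = 95/(256 + 53) + 25 = 95/309 + 25 = 7820/309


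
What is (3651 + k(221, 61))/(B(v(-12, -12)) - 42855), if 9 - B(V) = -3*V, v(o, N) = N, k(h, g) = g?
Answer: -1856/21441 ≈ -0.086563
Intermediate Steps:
B(V) = 9 + 3*V (B(V) = 9 - (-3)*V = 9 + 3*V)
(3651 + k(221, 61))/(B(v(-12, -12)) - 42855) = (3651 + 61)/((9 + 3*(-12)) - 42855) = 3712/((9 - 36) - 42855) = 3712/(-27 - 42855) = 3712/(-42882) = 3712*(-1/42882) = -1856/21441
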